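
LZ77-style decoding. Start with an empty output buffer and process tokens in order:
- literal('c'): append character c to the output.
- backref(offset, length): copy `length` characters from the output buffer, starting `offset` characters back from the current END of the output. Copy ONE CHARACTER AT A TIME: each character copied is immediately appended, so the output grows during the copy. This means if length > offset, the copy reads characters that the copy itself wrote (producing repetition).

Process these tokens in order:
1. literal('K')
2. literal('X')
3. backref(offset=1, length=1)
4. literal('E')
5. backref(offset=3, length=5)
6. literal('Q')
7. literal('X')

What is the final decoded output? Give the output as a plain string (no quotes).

Answer: KXXEXXEXXQX

Derivation:
Token 1: literal('K'). Output: "K"
Token 2: literal('X'). Output: "KX"
Token 3: backref(off=1, len=1). Copied 'X' from pos 1. Output: "KXX"
Token 4: literal('E'). Output: "KXXE"
Token 5: backref(off=3, len=5) (overlapping!). Copied 'XXEXX' from pos 1. Output: "KXXEXXEXX"
Token 6: literal('Q'). Output: "KXXEXXEXXQ"
Token 7: literal('X'). Output: "KXXEXXEXXQX"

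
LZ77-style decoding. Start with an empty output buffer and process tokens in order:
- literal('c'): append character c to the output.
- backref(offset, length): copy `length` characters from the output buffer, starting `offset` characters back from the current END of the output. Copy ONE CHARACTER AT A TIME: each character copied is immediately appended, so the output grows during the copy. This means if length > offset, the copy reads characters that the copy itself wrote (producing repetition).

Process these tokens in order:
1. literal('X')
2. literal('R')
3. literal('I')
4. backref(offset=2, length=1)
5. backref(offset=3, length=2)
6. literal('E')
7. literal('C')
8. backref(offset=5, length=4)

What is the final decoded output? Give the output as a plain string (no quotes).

Answer: XRIRRIECRRIE

Derivation:
Token 1: literal('X'). Output: "X"
Token 2: literal('R'). Output: "XR"
Token 3: literal('I'). Output: "XRI"
Token 4: backref(off=2, len=1). Copied 'R' from pos 1. Output: "XRIR"
Token 5: backref(off=3, len=2). Copied 'RI' from pos 1. Output: "XRIRRI"
Token 6: literal('E'). Output: "XRIRRIE"
Token 7: literal('C'). Output: "XRIRRIEC"
Token 8: backref(off=5, len=4). Copied 'RRIE' from pos 3. Output: "XRIRRIECRRIE"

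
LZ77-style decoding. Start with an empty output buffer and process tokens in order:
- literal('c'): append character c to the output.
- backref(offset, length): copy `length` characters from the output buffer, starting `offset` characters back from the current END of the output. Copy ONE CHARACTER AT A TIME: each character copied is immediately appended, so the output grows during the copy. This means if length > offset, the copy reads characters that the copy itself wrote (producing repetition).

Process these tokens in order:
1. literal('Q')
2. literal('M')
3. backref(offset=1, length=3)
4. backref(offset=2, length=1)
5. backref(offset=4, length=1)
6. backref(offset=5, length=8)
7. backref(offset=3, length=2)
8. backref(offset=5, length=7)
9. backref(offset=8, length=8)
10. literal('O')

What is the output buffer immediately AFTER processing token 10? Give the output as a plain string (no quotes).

Answer: QMMMMMMMMMMMMMMMMMMMMMMMMMMMMMMMO

Derivation:
Token 1: literal('Q'). Output: "Q"
Token 2: literal('M'). Output: "QM"
Token 3: backref(off=1, len=3) (overlapping!). Copied 'MMM' from pos 1. Output: "QMMMM"
Token 4: backref(off=2, len=1). Copied 'M' from pos 3. Output: "QMMMMM"
Token 5: backref(off=4, len=1). Copied 'M' from pos 2. Output: "QMMMMMM"
Token 6: backref(off=5, len=8) (overlapping!). Copied 'MMMMMMMM' from pos 2. Output: "QMMMMMMMMMMMMMM"
Token 7: backref(off=3, len=2). Copied 'MM' from pos 12. Output: "QMMMMMMMMMMMMMMMM"
Token 8: backref(off=5, len=7) (overlapping!). Copied 'MMMMMMM' from pos 12. Output: "QMMMMMMMMMMMMMMMMMMMMMMM"
Token 9: backref(off=8, len=8). Copied 'MMMMMMMM' from pos 16. Output: "QMMMMMMMMMMMMMMMMMMMMMMMMMMMMMMM"
Token 10: literal('O'). Output: "QMMMMMMMMMMMMMMMMMMMMMMMMMMMMMMMO"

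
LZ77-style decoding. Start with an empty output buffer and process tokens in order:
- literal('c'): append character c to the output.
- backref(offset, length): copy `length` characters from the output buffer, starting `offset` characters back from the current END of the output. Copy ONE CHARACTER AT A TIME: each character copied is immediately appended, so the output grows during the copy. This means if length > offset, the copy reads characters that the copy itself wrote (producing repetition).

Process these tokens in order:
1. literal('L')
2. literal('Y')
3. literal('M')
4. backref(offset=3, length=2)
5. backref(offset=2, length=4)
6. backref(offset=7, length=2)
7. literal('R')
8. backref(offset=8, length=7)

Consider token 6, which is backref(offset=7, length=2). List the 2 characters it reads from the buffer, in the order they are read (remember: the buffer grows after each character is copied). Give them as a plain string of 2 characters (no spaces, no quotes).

Answer: ML

Derivation:
Token 1: literal('L'). Output: "L"
Token 2: literal('Y'). Output: "LY"
Token 3: literal('M'). Output: "LYM"
Token 4: backref(off=3, len=2). Copied 'LY' from pos 0. Output: "LYMLY"
Token 5: backref(off=2, len=4) (overlapping!). Copied 'LYLY' from pos 3. Output: "LYMLYLYLY"
Token 6: backref(off=7, len=2). Buffer before: "LYMLYLYLY" (len 9)
  byte 1: read out[2]='M', append. Buffer now: "LYMLYLYLYM"
  byte 2: read out[3]='L', append. Buffer now: "LYMLYLYLYML"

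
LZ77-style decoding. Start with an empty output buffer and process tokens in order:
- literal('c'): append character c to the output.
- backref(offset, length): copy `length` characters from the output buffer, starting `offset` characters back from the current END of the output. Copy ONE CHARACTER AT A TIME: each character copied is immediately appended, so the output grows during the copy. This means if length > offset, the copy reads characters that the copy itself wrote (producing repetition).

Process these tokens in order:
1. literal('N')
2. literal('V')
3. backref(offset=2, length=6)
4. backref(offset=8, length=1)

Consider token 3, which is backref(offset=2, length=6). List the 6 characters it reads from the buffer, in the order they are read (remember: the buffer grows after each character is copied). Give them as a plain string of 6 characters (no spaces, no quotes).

Answer: NVNVNV

Derivation:
Token 1: literal('N'). Output: "N"
Token 2: literal('V'). Output: "NV"
Token 3: backref(off=2, len=6). Buffer before: "NV" (len 2)
  byte 1: read out[0]='N', append. Buffer now: "NVN"
  byte 2: read out[1]='V', append. Buffer now: "NVNV"
  byte 3: read out[2]='N', append. Buffer now: "NVNVN"
  byte 4: read out[3]='V', append. Buffer now: "NVNVNV"
  byte 5: read out[4]='N', append. Buffer now: "NVNVNVN"
  byte 6: read out[5]='V', append. Buffer now: "NVNVNVNV"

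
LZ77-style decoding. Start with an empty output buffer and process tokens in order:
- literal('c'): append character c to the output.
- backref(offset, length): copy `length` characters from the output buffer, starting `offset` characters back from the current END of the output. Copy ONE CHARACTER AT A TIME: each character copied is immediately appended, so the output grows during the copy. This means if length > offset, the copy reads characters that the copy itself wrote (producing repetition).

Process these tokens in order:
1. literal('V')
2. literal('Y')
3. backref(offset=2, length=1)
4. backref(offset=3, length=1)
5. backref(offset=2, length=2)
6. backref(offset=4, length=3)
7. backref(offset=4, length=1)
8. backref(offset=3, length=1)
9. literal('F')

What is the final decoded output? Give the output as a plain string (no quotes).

Token 1: literal('V'). Output: "V"
Token 2: literal('Y'). Output: "VY"
Token 3: backref(off=2, len=1). Copied 'V' from pos 0. Output: "VYV"
Token 4: backref(off=3, len=1). Copied 'V' from pos 0. Output: "VYVV"
Token 5: backref(off=2, len=2). Copied 'VV' from pos 2. Output: "VYVVVV"
Token 6: backref(off=4, len=3). Copied 'VVV' from pos 2. Output: "VYVVVVVVV"
Token 7: backref(off=4, len=1). Copied 'V' from pos 5. Output: "VYVVVVVVVV"
Token 8: backref(off=3, len=1). Copied 'V' from pos 7. Output: "VYVVVVVVVVV"
Token 9: literal('F'). Output: "VYVVVVVVVVVF"

Answer: VYVVVVVVVVVF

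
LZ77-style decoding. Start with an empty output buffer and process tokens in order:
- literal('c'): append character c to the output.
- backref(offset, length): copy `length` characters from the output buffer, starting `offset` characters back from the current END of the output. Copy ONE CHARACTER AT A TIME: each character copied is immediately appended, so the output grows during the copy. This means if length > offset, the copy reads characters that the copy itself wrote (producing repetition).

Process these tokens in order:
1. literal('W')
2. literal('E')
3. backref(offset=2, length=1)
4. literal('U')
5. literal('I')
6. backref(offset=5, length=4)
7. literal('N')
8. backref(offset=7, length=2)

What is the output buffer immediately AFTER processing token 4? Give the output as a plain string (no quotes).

Answer: WEWU

Derivation:
Token 1: literal('W'). Output: "W"
Token 2: literal('E'). Output: "WE"
Token 3: backref(off=2, len=1). Copied 'W' from pos 0. Output: "WEW"
Token 4: literal('U'). Output: "WEWU"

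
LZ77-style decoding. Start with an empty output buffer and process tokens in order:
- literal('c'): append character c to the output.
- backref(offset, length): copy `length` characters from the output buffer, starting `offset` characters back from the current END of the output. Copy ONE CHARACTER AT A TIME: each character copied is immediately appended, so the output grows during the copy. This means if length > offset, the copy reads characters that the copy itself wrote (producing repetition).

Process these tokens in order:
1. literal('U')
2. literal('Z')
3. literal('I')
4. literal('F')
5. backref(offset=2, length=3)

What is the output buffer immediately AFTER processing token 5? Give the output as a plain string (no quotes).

Answer: UZIFIFI

Derivation:
Token 1: literal('U'). Output: "U"
Token 2: literal('Z'). Output: "UZ"
Token 3: literal('I'). Output: "UZI"
Token 4: literal('F'). Output: "UZIF"
Token 5: backref(off=2, len=3) (overlapping!). Copied 'IFI' from pos 2. Output: "UZIFIFI"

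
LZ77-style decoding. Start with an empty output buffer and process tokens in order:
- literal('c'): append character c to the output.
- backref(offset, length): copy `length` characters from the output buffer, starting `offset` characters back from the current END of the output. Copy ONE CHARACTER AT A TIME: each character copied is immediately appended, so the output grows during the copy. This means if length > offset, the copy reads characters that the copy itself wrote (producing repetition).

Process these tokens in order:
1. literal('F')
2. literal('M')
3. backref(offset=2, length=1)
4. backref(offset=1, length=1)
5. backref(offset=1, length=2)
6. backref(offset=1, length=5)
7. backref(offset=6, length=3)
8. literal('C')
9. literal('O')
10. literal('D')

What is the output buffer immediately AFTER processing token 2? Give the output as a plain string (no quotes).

Answer: FM

Derivation:
Token 1: literal('F'). Output: "F"
Token 2: literal('M'). Output: "FM"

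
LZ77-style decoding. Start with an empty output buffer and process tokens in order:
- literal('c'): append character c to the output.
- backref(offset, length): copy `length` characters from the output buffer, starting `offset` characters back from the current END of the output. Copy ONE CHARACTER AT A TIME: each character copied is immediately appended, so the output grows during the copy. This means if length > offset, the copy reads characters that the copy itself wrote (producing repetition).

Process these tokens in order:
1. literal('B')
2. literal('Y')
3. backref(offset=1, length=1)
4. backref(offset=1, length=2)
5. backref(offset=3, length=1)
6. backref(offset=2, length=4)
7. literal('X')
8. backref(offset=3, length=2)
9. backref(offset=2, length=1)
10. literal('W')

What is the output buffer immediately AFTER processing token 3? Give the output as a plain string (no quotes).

Token 1: literal('B'). Output: "B"
Token 2: literal('Y'). Output: "BY"
Token 3: backref(off=1, len=1). Copied 'Y' from pos 1. Output: "BYY"

Answer: BYY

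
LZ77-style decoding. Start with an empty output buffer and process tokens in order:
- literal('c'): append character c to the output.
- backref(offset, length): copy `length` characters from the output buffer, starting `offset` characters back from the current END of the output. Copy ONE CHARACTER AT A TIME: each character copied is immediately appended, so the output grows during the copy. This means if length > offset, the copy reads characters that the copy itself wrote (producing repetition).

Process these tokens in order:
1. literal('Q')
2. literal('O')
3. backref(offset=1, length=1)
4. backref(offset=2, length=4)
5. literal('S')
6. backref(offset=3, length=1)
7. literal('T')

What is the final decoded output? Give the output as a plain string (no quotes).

Token 1: literal('Q'). Output: "Q"
Token 2: literal('O'). Output: "QO"
Token 3: backref(off=1, len=1). Copied 'O' from pos 1. Output: "QOO"
Token 4: backref(off=2, len=4) (overlapping!). Copied 'OOOO' from pos 1. Output: "QOOOOOO"
Token 5: literal('S'). Output: "QOOOOOOS"
Token 6: backref(off=3, len=1). Copied 'O' from pos 5. Output: "QOOOOOOSO"
Token 7: literal('T'). Output: "QOOOOOOSOT"

Answer: QOOOOOOSOT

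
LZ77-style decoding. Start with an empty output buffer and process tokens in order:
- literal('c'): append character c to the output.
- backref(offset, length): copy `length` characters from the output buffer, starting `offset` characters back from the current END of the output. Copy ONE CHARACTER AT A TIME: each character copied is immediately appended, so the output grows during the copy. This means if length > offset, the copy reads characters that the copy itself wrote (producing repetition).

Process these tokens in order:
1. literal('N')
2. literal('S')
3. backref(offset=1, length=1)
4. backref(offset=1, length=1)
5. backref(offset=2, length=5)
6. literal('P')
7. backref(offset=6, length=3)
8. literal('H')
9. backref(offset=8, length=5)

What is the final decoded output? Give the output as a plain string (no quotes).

Token 1: literal('N'). Output: "N"
Token 2: literal('S'). Output: "NS"
Token 3: backref(off=1, len=1). Copied 'S' from pos 1. Output: "NSS"
Token 4: backref(off=1, len=1). Copied 'S' from pos 2. Output: "NSSS"
Token 5: backref(off=2, len=5) (overlapping!). Copied 'SSSSS' from pos 2. Output: "NSSSSSSSS"
Token 6: literal('P'). Output: "NSSSSSSSSP"
Token 7: backref(off=6, len=3). Copied 'SSS' from pos 4. Output: "NSSSSSSSSPSSS"
Token 8: literal('H'). Output: "NSSSSSSSSPSSSH"
Token 9: backref(off=8, len=5). Copied 'SSSPS' from pos 6. Output: "NSSSSSSSSPSSSHSSSPS"

Answer: NSSSSSSSSPSSSHSSSPS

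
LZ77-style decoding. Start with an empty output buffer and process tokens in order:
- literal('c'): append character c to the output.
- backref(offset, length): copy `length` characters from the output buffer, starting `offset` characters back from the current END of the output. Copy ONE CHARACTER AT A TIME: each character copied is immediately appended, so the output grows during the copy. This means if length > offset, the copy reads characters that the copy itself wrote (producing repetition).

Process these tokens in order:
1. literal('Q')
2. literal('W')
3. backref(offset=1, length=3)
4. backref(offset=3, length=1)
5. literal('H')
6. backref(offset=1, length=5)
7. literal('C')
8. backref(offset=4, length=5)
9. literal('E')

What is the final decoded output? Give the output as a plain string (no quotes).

Answer: QWWWWWHHHHHHCHHHCHE

Derivation:
Token 1: literal('Q'). Output: "Q"
Token 2: literal('W'). Output: "QW"
Token 3: backref(off=1, len=3) (overlapping!). Copied 'WWW' from pos 1. Output: "QWWWW"
Token 4: backref(off=3, len=1). Copied 'W' from pos 2. Output: "QWWWWW"
Token 5: literal('H'). Output: "QWWWWWH"
Token 6: backref(off=1, len=5) (overlapping!). Copied 'HHHHH' from pos 6. Output: "QWWWWWHHHHHH"
Token 7: literal('C'). Output: "QWWWWWHHHHHHC"
Token 8: backref(off=4, len=5) (overlapping!). Copied 'HHHCH' from pos 9. Output: "QWWWWWHHHHHHCHHHCH"
Token 9: literal('E'). Output: "QWWWWWHHHHHHCHHHCHE"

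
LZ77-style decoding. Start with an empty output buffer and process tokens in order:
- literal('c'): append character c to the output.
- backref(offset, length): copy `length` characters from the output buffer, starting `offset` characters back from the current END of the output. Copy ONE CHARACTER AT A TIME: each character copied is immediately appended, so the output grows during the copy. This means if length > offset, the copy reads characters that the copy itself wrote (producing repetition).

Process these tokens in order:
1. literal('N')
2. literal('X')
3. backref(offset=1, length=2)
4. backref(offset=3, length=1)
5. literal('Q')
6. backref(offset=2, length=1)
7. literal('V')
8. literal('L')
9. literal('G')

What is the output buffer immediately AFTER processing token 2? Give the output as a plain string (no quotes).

Token 1: literal('N'). Output: "N"
Token 2: literal('X'). Output: "NX"

Answer: NX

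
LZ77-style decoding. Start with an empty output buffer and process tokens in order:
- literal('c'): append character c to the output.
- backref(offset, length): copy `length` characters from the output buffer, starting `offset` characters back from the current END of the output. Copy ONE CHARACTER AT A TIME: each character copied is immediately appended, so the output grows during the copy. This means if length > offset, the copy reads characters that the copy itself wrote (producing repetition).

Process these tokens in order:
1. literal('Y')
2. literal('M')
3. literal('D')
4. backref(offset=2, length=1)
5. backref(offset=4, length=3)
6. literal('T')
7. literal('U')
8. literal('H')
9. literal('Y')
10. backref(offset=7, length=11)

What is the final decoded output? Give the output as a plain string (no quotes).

Answer: YMDMYMDTUHYYMDTUHYYMDT

Derivation:
Token 1: literal('Y'). Output: "Y"
Token 2: literal('M'). Output: "YM"
Token 3: literal('D'). Output: "YMD"
Token 4: backref(off=2, len=1). Copied 'M' from pos 1. Output: "YMDM"
Token 5: backref(off=4, len=3). Copied 'YMD' from pos 0. Output: "YMDMYMD"
Token 6: literal('T'). Output: "YMDMYMDT"
Token 7: literal('U'). Output: "YMDMYMDTU"
Token 8: literal('H'). Output: "YMDMYMDTUH"
Token 9: literal('Y'). Output: "YMDMYMDTUHY"
Token 10: backref(off=7, len=11) (overlapping!). Copied 'YMDTUHYYMDT' from pos 4. Output: "YMDMYMDTUHYYMDTUHYYMDT"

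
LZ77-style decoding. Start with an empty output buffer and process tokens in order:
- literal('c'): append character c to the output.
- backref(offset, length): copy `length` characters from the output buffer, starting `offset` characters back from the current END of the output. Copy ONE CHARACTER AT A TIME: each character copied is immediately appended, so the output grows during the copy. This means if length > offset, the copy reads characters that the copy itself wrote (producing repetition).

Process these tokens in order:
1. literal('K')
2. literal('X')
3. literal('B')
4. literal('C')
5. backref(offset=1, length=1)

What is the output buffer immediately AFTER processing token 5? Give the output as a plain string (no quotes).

Token 1: literal('K'). Output: "K"
Token 2: literal('X'). Output: "KX"
Token 3: literal('B'). Output: "KXB"
Token 4: literal('C'). Output: "KXBC"
Token 5: backref(off=1, len=1). Copied 'C' from pos 3. Output: "KXBCC"

Answer: KXBCC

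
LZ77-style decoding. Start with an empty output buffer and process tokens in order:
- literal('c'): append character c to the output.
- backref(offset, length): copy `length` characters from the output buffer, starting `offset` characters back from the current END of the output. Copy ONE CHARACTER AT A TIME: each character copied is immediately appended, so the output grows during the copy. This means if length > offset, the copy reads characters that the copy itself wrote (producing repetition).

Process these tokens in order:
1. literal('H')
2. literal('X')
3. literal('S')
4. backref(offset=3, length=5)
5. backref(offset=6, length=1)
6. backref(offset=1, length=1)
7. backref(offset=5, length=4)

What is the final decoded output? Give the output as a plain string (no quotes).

Answer: HXSHXSHXSSSHXS

Derivation:
Token 1: literal('H'). Output: "H"
Token 2: literal('X'). Output: "HX"
Token 3: literal('S'). Output: "HXS"
Token 4: backref(off=3, len=5) (overlapping!). Copied 'HXSHX' from pos 0. Output: "HXSHXSHX"
Token 5: backref(off=6, len=1). Copied 'S' from pos 2. Output: "HXSHXSHXS"
Token 6: backref(off=1, len=1). Copied 'S' from pos 8. Output: "HXSHXSHXSS"
Token 7: backref(off=5, len=4). Copied 'SHXS' from pos 5. Output: "HXSHXSHXSSSHXS"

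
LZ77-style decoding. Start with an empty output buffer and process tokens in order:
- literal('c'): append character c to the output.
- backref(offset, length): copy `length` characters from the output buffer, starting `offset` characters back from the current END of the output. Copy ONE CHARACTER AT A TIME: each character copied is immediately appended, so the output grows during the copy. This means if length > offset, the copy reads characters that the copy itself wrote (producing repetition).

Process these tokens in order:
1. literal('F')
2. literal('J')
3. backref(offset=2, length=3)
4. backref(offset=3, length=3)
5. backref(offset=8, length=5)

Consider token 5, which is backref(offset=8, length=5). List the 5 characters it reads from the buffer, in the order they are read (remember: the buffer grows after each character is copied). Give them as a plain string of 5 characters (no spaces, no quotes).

Answer: FJFJF

Derivation:
Token 1: literal('F'). Output: "F"
Token 2: literal('J'). Output: "FJ"
Token 3: backref(off=2, len=3) (overlapping!). Copied 'FJF' from pos 0. Output: "FJFJF"
Token 4: backref(off=3, len=3). Copied 'FJF' from pos 2. Output: "FJFJFFJF"
Token 5: backref(off=8, len=5). Buffer before: "FJFJFFJF" (len 8)
  byte 1: read out[0]='F', append. Buffer now: "FJFJFFJFF"
  byte 2: read out[1]='J', append. Buffer now: "FJFJFFJFFJ"
  byte 3: read out[2]='F', append. Buffer now: "FJFJFFJFFJF"
  byte 4: read out[3]='J', append. Buffer now: "FJFJFFJFFJFJ"
  byte 5: read out[4]='F', append. Buffer now: "FJFJFFJFFJFJF"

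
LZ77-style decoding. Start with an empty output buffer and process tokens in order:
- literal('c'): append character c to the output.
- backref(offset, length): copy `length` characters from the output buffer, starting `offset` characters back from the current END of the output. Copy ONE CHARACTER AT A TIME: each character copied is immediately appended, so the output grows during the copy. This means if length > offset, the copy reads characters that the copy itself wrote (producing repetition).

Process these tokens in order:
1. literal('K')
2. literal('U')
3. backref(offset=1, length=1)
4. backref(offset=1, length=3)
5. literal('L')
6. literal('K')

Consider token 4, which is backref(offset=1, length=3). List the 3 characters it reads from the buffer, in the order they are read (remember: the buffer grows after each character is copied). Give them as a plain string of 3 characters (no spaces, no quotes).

Token 1: literal('K'). Output: "K"
Token 2: literal('U'). Output: "KU"
Token 3: backref(off=1, len=1). Copied 'U' from pos 1. Output: "KUU"
Token 4: backref(off=1, len=3). Buffer before: "KUU" (len 3)
  byte 1: read out[2]='U', append. Buffer now: "KUUU"
  byte 2: read out[3]='U', append. Buffer now: "KUUUU"
  byte 3: read out[4]='U', append. Buffer now: "KUUUUU"

Answer: UUU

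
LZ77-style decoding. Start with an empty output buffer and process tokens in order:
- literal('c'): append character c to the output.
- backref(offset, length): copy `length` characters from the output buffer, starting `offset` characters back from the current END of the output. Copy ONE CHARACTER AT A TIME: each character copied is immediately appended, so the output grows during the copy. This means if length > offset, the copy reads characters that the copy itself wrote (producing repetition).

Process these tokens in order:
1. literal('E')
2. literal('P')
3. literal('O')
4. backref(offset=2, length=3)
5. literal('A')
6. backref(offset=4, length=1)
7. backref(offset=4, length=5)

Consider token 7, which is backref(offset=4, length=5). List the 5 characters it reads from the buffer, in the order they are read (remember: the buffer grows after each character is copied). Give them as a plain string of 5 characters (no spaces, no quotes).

Answer: OPAPO

Derivation:
Token 1: literal('E'). Output: "E"
Token 2: literal('P'). Output: "EP"
Token 3: literal('O'). Output: "EPO"
Token 4: backref(off=2, len=3) (overlapping!). Copied 'POP' from pos 1. Output: "EPOPOP"
Token 5: literal('A'). Output: "EPOPOPA"
Token 6: backref(off=4, len=1). Copied 'P' from pos 3. Output: "EPOPOPAP"
Token 7: backref(off=4, len=5). Buffer before: "EPOPOPAP" (len 8)
  byte 1: read out[4]='O', append. Buffer now: "EPOPOPAPO"
  byte 2: read out[5]='P', append. Buffer now: "EPOPOPAPOP"
  byte 3: read out[6]='A', append. Buffer now: "EPOPOPAPOPA"
  byte 4: read out[7]='P', append. Buffer now: "EPOPOPAPOPAP"
  byte 5: read out[8]='O', append. Buffer now: "EPOPOPAPOPAPO"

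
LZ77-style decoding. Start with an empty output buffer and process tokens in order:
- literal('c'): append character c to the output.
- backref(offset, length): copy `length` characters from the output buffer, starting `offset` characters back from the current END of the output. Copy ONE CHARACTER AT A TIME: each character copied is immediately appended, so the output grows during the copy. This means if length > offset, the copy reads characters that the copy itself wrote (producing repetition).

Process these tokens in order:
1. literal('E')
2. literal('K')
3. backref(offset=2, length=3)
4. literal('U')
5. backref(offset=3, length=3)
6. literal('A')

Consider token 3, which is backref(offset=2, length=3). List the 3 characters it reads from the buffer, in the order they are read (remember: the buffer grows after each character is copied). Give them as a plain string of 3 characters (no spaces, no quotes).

Token 1: literal('E'). Output: "E"
Token 2: literal('K'). Output: "EK"
Token 3: backref(off=2, len=3). Buffer before: "EK" (len 2)
  byte 1: read out[0]='E', append. Buffer now: "EKE"
  byte 2: read out[1]='K', append. Buffer now: "EKEK"
  byte 3: read out[2]='E', append. Buffer now: "EKEKE"

Answer: EKE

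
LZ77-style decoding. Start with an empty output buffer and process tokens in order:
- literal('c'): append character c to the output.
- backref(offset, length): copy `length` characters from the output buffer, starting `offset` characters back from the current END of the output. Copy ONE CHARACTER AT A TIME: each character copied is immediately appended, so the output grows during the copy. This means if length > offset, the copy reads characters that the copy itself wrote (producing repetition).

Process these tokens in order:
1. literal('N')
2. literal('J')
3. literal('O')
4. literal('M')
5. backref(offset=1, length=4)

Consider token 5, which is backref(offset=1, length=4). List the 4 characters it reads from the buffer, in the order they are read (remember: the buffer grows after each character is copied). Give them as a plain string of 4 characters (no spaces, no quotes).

Token 1: literal('N'). Output: "N"
Token 2: literal('J'). Output: "NJ"
Token 3: literal('O'). Output: "NJO"
Token 4: literal('M'). Output: "NJOM"
Token 5: backref(off=1, len=4). Buffer before: "NJOM" (len 4)
  byte 1: read out[3]='M', append. Buffer now: "NJOMM"
  byte 2: read out[4]='M', append. Buffer now: "NJOMMM"
  byte 3: read out[5]='M', append. Buffer now: "NJOMMMM"
  byte 4: read out[6]='M', append. Buffer now: "NJOMMMMM"

Answer: MMMM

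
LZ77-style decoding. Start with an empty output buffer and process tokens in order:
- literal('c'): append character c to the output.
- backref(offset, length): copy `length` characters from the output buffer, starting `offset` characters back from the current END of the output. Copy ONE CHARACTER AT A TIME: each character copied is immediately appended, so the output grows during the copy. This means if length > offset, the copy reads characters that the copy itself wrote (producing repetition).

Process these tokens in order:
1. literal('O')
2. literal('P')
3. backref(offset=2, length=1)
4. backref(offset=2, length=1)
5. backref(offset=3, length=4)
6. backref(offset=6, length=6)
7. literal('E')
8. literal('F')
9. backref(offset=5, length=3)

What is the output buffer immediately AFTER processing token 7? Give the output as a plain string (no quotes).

Token 1: literal('O'). Output: "O"
Token 2: literal('P'). Output: "OP"
Token 3: backref(off=2, len=1). Copied 'O' from pos 0. Output: "OPO"
Token 4: backref(off=2, len=1). Copied 'P' from pos 1. Output: "OPOP"
Token 5: backref(off=3, len=4) (overlapping!). Copied 'POPP' from pos 1. Output: "OPOPPOPP"
Token 6: backref(off=6, len=6). Copied 'OPPOPP' from pos 2. Output: "OPOPPOPPOPPOPP"
Token 7: literal('E'). Output: "OPOPPOPPOPPOPPE"

Answer: OPOPPOPPOPPOPPE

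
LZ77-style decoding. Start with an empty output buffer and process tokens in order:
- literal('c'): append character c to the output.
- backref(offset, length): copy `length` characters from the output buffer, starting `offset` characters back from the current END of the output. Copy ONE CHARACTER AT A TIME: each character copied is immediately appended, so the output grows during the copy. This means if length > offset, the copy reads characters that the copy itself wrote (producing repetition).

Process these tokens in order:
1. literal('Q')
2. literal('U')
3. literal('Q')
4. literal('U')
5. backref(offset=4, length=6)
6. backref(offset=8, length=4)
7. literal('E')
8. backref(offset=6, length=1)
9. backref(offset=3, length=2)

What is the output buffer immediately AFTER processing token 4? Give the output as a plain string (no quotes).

Answer: QUQU

Derivation:
Token 1: literal('Q'). Output: "Q"
Token 2: literal('U'). Output: "QU"
Token 3: literal('Q'). Output: "QUQ"
Token 4: literal('U'). Output: "QUQU"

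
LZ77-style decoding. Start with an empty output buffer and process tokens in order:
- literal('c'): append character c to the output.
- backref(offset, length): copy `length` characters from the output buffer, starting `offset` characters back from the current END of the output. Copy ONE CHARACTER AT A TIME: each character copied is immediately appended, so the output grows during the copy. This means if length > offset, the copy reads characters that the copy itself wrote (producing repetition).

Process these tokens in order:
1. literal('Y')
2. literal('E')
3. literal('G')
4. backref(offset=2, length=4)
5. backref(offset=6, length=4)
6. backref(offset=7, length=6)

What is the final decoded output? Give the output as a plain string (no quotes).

Answer: YEGEGEGEGEGGEGEGE

Derivation:
Token 1: literal('Y'). Output: "Y"
Token 2: literal('E'). Output: "YE"
Token 3: literal('G'). Output: "YEG"
Token 4: backref(off=2, len=4) (overlapping!). Copied 'EGEG' from pos 1. Output: "YEGEGEG"
Token 5: backref(off=6, len=4). Copied 'EGEG' from pos 1. Output: "YEGEGEGEGEG"
Token 6: backref(off=7, len=6). Copied 'GEGEGE' from pos 4. Output: "YEGEGEGEGEGGEGEGE"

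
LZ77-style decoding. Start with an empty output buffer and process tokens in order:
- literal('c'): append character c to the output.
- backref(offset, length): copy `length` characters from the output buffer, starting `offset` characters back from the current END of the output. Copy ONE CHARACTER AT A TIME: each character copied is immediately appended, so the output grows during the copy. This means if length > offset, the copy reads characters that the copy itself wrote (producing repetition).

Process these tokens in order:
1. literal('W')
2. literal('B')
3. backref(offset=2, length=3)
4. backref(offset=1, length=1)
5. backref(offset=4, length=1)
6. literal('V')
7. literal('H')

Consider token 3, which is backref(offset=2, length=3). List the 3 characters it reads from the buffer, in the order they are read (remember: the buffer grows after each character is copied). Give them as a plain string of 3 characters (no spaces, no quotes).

Answer: WBW

Derivation:
Token 1: literal('W'). Output: "W"
Token 2: literal('B'). Output: "WB"
Token 3: backref(off=2, len=3). Buffer before: "WB" (len 2)
  byte 1: read out[0]='W', append. Buffer now: "WBW"
  byte 2: read out[1]='B', append. Buffer now: "WBWB"
  byte 3: read out[2]='W', append. Buffer now: "WBWBW"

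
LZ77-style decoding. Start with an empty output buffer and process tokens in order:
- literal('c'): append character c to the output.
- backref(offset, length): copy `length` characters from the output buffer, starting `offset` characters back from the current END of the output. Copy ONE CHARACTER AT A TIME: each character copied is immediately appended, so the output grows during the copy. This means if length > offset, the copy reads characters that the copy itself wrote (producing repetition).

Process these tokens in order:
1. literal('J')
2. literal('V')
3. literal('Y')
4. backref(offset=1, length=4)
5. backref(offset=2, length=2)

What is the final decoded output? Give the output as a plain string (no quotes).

Answer: JVYYYYYYY

Derivation:
Token 1: literal('J'). Output: "J"
Token 2: literal('V'). Output: "JV"
Token 3: literal('Y'). Output: "JVY"
Token 4: backref(off=1, len=4) (overlapping!). Copied 'YYYY' from pos 2. Output: "JVYYYYY"
Token 5: backref(off=2, len=2). Copied 'YY' from pos 5. Output: "JVYYYYYYY"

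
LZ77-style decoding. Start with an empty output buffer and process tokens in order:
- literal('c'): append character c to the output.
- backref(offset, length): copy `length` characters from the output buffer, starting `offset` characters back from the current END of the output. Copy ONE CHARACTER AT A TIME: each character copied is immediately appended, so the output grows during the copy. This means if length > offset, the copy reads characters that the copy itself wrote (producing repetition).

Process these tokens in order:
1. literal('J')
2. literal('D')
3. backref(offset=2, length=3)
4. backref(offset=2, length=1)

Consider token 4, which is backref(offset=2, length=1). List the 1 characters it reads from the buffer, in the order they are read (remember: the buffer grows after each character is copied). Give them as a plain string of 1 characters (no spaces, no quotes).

Answer: D

Derivation:
Token 1: literal('J'). Output: "J"
Token 2: literal('D'). Output: "JD"
Token 3: backref(off=2, len=3) (overlapping!). Copied 'JDJ' from pos 0. Output: "JDJDJ"
Token 4: backref(off=2, len=1). Buffer before: "JDJDJ" (len 5)
  byte 1: read out[3]='D', append. Buffer now: "JDJDJD"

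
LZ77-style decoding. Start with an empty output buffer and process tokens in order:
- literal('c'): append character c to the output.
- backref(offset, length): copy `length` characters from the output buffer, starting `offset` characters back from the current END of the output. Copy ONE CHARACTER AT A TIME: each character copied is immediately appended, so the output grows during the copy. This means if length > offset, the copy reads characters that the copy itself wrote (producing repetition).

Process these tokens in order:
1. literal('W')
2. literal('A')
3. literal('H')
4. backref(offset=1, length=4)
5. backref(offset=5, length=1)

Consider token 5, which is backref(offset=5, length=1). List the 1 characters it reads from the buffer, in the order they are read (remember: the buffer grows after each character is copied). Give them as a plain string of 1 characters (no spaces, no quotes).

Token 1: literal('W'). Output: "W"
Token 2: literal('A'). Output: "WA"
Token 3: literal('H'). Output: "WAH"
Token 4: backref(off=1, len=4) (overlapping!). Copied 'HHHH' from pos 2. Output: "WAHHHHH"
Token 5: backref(off=5, len=1). Buffer before: "WAHHHHH" (len 7)
  byte 1: read out[2]='H', append. Buffer now: "WAHHHHHH"

Answer: H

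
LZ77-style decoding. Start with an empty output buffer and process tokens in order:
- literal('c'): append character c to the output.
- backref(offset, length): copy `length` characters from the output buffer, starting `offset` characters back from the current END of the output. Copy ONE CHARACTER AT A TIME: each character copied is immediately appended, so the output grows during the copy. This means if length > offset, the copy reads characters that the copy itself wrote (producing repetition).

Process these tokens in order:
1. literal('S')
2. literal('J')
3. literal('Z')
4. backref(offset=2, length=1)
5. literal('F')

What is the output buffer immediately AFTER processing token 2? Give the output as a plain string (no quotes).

Token 1: literal('S'). Output: "S"
Token 2: literal('J'). Output: "SJ"

Answer: SJ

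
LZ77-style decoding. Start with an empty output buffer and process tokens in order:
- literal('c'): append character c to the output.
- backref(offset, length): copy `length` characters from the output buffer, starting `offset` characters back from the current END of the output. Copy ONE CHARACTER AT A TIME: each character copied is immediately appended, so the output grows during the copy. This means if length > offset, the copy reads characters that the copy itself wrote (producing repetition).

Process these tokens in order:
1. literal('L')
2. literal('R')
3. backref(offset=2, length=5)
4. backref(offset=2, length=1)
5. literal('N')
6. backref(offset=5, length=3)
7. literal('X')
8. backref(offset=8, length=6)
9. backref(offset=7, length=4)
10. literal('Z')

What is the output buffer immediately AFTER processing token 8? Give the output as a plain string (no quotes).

Answer: LRLRLRLRNLRLXRLRNLR

Derivation:
Token 1: literal('L'). Output: "L"
Token 2: literal('R'). Output: "LR"
Token 3: backref(off=2, len=5) (overlapping!). Copied 'LRLRL' from pos 0. Output: "LRLRLRL"
Token 4: backref(off=2, len=1). Copied 'R' from pos 5. Output: "LRLRLRLR"
Token 5: literal('N'). Output: "LRLRLRLRN"
Token 6: backref(off=5, len=3). Copied 'LRL' from pos 4. Output: "LRLRLRLRNLRL"
Token 7: literal('X'). Output: "LRLRLRLRNLRLX"
Token 8: backref(off=8, len=6). Copied 'RLRNLR' from pos 5. Output: "LRLRLRLRNLRLXRLRNLR"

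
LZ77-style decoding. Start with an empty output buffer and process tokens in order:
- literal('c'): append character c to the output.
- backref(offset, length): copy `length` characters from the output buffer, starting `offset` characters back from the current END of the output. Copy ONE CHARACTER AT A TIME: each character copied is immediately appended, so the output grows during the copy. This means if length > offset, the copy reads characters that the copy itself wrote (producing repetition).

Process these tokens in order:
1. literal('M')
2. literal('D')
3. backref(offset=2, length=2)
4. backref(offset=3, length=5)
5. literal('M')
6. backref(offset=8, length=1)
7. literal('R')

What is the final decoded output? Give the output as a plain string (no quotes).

Answer: MDMDDMDDMMMR

Derivation:
Token 1: literal('M'). Output: "M"
Token 2: literal('D'). Output: "MD"
Token 3: backref(off=2, len=2). Copied 'MD' from pos 0. Output: "MDMD"
Token 4: backref(off=3, len=5) (overlapping!). Copied 'DMDDM' from pos 1. Output: "MDMDDMDDM"
Token 5: literal('M'). Output: "MDMDDMDDMM"
Token 6: backref(off=8, len=1). Copied 'M' from pos 2. Output: "MDMDDMDDMMM"
Token 7: literal('R'). Output: "MDMDDMDDMMMR"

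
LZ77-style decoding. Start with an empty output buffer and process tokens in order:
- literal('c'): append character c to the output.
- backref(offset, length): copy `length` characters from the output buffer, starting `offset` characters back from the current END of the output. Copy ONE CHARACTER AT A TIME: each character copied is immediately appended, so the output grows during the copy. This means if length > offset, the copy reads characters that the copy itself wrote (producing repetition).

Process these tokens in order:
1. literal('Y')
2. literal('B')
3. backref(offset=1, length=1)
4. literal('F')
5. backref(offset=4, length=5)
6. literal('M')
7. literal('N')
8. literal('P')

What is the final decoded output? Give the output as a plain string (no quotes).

Answer: YBBFYBBFYMNP

Derivation:
Token 1: literal('Y'). Output: "Y"
Token 2: literal('B'). Output: "YB"
Token 3: backref(off=1, len=1). Copied 'B' from pos 1. Output: "YBB"
Token 4: literal('F'). Output: "YBBF"
Token 5: backref(off=4, len=5) (overlapping!). Copied 'YBBFY' from pos 0. Output: "YBBFYBBFY"
Token 6: literal('M'). Output: "YBBFYBBFYM"
Token 7: literal('N'). Output: "YBBFYBBFYMN"
Token 8: literal('P'). Output: "YBBFYBBFYMNP"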